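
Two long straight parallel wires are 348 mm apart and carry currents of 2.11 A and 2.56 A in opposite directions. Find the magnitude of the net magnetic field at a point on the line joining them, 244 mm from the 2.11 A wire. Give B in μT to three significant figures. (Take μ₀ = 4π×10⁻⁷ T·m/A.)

B ≈ 6.65 μT

Each long wire gives B = μ₀I/(2πd). Distances are d₁ = 0.244 m and d₂ = 0.104 m.
B₁ = 1.73×10⁻⁶ T, B₂ = 4.92×10⁻⁶ T.
Between antiparallel currents both contributions point the same way, so they add. B = B₁ + B₂ = 1.73×10⁻⁶ + 4.92×10⁻⁶ = 6.65×10⁻⁶ T.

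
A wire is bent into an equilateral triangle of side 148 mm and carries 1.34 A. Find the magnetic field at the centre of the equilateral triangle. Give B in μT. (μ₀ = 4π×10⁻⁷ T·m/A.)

B ≈ 16.3 μT

Each side is a finite straight segment at perpendicular distance d = a/(2 tan(π/3)) = 0.04272 m from the centre, with end-angles ±π/3.
One side contributes B₁ = (μ₀I/4πd)·2 sin(π/3) = 5.43×10⁻⁶ T.
All 3 sides add in the same direction: B = 3 × 5.43×10⁻⁶ = 1.63×10⁻⁵ T.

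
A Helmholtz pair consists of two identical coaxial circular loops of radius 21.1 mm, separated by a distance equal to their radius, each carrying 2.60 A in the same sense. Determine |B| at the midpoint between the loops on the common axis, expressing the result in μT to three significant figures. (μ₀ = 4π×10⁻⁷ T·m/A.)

Each loop contributes B = μ₀IR²/[2(R²+z²)^(3/2)] on the axis, with z measured from that loop.
Loop 1 (z = 0.01055 m): B₁ = 5.54×10⁻⁵ T. Loop 2 (z = 0.01055 m): B₂ = 5.54×10⁻⁵ T.
The fields add: B = B₁ + B₂ = 1.11×10⁻⁴ T.

B ≈ 111 μT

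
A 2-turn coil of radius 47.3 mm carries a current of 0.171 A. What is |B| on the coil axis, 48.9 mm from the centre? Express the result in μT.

For an N-turn flat coil, B = Nμ₀IR²/[2(R²+z²)^(3/2)] with R = 0.0473 m, z = 0.0489 m.
B = 2 × 7.63×10⁻⁷ T = 1.53×10⁻⁶ T.

B ≈ 1.53 μT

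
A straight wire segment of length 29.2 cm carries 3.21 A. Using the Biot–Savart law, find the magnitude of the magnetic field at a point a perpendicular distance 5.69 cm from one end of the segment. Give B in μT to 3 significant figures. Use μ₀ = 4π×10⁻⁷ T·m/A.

B ≈ 5.54 μT

For a finite straight segment, B = (μ₀I/4πd)(sinθ₁ + sinθ₂), where θ₁, θ₂ are the angles from the perpendicular to each end.
The perpendicular foot is at one end, so the two end-offsets along the wire are 0 and L = 0.292 m.
sinθ₁ = 0/√(0²+0.0569²) = 0.0000; sinθ₂ = 0.292/√(0.292²+0.0569²) = 0.9815.
B = (4π×10⁻⁷ × 3.21) / (4π × 0.0569) × (0.0000 + 0.9815) = 5.54×10⁻⁶ T.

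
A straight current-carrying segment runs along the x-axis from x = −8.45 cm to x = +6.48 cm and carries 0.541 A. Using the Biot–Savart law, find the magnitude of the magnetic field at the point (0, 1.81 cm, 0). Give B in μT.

For a finite straight segment, B = (μ₀I/4πd)(sinθ₁ + sinθ₂), where θ₁, θ₂ are the angles from the perpendicular to each end.
The perpendicular distance is d = 0.0181 m; the end-offsets along the wire are a = 0.0845 m and b = 0.0648 m.
sinθ₁ = 0.0845/√(0.0845²+0.0181²) = 0.9778; sinθ₂ = 0.0648/√(0.0648²+0.0181²) = 0.9631.
B = (4π×10⁻⁷ × 0.541) / (4π × 0.0181) × (0.9778 + 0.9631) = 5.80×10⁻⁶ T.

B ≈ 5.80 μT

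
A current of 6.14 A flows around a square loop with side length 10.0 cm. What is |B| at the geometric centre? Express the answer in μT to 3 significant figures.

Each side is a finite straight segment at perpendicular distance d = a/(2 tan(π/4)) = 0.05 m from the centre, with end-angles ±π/4.
One side contributes B₁ = (μ₀I/4πd)·2 sin(π/4) = 1.74×10⁻⁵ T.
All 4 sides add in the same direction: B = 4 × 1.74×10⁻⁵ = 6.95×10⁻⁵ T.

B ≈ 69.5 μT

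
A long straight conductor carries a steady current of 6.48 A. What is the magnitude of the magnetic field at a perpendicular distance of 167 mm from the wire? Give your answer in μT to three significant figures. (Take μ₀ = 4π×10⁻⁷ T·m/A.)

For an infinitely long straight wire, B = μ₀I/(2πd).
B = (4π×10⁻⁷ × 6.48) / (2π × 0.167) = 7.76×10⁻⁶ T.

B ≈ 7.76 μT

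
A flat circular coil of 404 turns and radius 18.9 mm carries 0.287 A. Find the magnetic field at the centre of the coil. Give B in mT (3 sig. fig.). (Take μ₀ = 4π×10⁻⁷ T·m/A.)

B ≈ 3.85 mT

For an N-turn flat coil, B = Nμ₀I/(2R) with R = 0.0189 m.
B = 404 × 9.54×10⁻⁶ T = 3.85×10⁻³ T.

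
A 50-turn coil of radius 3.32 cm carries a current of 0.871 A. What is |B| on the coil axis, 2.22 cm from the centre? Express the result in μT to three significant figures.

B ≈ 473 μT

For an N-turn flat coil, B = Nμ₀IR²/[2(R²+z²)^(3/2)] with R = 0.0332 m, z = 0.0222 m.
B = 50 × 9.47×10⁻⁶ T = 4.73×10⁻⁴ T.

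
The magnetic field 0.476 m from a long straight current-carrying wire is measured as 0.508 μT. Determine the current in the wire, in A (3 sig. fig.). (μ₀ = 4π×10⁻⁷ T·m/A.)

I ≈ 1.21 A

For a long straight wire B = μ₀I/(2πd), so I = 2πdB/μ₀.
I = 2π × 0.476 × 5.08×10⁻⁷ / (4π×10⁻⁷) = 1.21 A.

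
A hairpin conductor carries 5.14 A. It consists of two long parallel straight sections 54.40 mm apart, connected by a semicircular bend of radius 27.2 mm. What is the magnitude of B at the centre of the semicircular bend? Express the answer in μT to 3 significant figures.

The semicircular arc contributes B_arc = μ₀I·π/(4πR) = μ₀I/(4R) = 5.94×10⁻⁵ T.
Each semi-infinite lead is at perpendicular distance R = 0.0272 m from the centre, with the perpendicular foot at its near end, so it contributes μ₀I/(4πR); both point the same way, together 3.78×10⁻⁵ T.
Arc and leads all point the same direction: B = 5.94×10⁻⁵ + 3.78×10⁻⁵ = 9.72×10⁻⁵ T.

B ≈ 97.2 μT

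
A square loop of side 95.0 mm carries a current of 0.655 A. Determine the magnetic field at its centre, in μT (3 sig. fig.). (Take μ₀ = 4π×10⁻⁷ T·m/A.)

B ≈ 7.80 μT

Each side is a finite straight segment at perpendicular distance d = a/(2 tan(π/4)) = 0.0475 m from the centre, with end-angles ±π/4.
One side contributes B₁ = (μ₀I/4πd)·2 sin(π/4) = 1.95×10⁻⁶ T.
All 4 sides add in the same direction: B = 4 × 1.95×10⁻⁶ = 7.80×10⁻⁶ T.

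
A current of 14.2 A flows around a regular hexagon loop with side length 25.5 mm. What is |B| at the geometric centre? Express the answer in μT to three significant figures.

Each side is a finite straight segment at perpendicular distance d = a/(2 tan(π/6)) = 0.02208 m from the centre, with end-angles ±π/6.
One side contributes B₁ = (μ₀I/4πd)·2 sin(π/6) = 6.43×10⁻⁵ T.
All 6 sides add in the same direction: B = 6 × 6.43×10⁻⁵ = 3.86×10⁻⁴ T.

B ≈ 386 μT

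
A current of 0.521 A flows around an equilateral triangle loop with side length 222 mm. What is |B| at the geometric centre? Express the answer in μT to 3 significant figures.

Each side is a finite straight segment at perpendicular distance d = a/(2 tan(π/3)) = 0.06409 m from the centre, with end-angles ±π/3.
One side contributes B₁ = (μ₀I/4πd)·2 sin(π/3) = 1.41×10⁻⁶ T.
All 3 sides add in the same direction: B = 3 × 1.41×10⁻⁶ = 4.22×10⁻⁶ T.

B ≈ 4.22 μT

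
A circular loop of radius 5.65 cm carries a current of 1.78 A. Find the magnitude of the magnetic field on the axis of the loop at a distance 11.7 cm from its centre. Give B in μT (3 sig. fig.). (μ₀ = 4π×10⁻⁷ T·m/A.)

On the axis of a circular loop, B = μ₀IR² / [2(R²+z²)^(3/2)].
R² + z² = (0.0565)² + (0.117)² = 0.01688 m², and (R²+z²)^(3/2) = 2.19×10⁻³ m³.
B = (4π×10⁻⁷ × 1.78 × 0.003192) / (2 × 2.19×10⁻³) = 1.63×10⁻⁶ T.

B ≈ 1.63 μT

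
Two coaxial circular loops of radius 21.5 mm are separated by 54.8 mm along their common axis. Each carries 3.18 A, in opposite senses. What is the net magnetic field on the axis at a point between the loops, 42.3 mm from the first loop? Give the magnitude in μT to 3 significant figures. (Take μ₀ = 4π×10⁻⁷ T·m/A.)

B ≈ 51.4 μT

Each loop contributes B = μ₀IR²/[2(R²+z²)^(3/2)] on the axis, with z measured from that loop.
Loop 1 (z = 0.0423 m): B₁ = 8.64×10⁻⁶ T. Loop 2 (z = 0.0125 m): B₂ = 6.00×10⁻⁵ T.
The fields oppose: B = |B₁ − B₂| = 5.14×10⁻⁵ T.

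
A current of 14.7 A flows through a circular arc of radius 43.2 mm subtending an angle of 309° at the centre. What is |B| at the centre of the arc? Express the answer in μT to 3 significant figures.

B ≈ 184 μT

The Biot–Savart field of a circular arc at its centre is B = μ₀Iφ/(4πR), with φ = 5.393 rad.
B = (4π×10⁻⁷ × 14.7 × 5.393) / (4π × 0.0432) = 1.84×10⁻⁴ T.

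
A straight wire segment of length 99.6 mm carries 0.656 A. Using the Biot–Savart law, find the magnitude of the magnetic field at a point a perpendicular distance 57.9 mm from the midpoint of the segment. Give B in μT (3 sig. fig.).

For a finite straight segment, B = (μ₀I/4πd)(sinθ₁ + sinθ₂), where θ₁, θ₂ are the angles from the perpendicular to each end.
The perpendicular from the point meets the wire at its midpoint, so each end is L/2 = 0.0498 m away along the wire.
sinθ₁ = 0.0498/√(0.0498²+0.0579²) = 0.6521; sinθ₂ = 0.0498/√(0.0498²+0.0579²) = 0.6521.
B = (4π×10⁻⁷ × 0.656) / (4π × 0.0579) × (0.6521 + 0.6521) = 1.48×10⁻⁶ T.

B ≈ 1.48 μT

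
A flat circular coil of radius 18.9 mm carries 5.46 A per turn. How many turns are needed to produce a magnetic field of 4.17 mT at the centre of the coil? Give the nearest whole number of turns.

N = 23

For an N-turn coil, B = Nμ₀I/(2R). A single turn gives B₁ = 1.82×10⁻⁴ T with R = 0.0189 m.
N = B/B₁ = 4.17×10⁻³ / 1.82×10⁻⁴ = 22.97.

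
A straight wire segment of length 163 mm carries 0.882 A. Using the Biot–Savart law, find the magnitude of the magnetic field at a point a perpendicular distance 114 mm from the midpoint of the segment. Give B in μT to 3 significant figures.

B ≈ 0.900 μT

For a finite straight segment, B = (μ₀I/4πd)(sinθ₁ + sinθ₂), where θ₁, θ₂ are the angles from the perpendicular to each end.
The perpendicular from the point meets the wire at its midpoint, so each end is L/2 = 0.0815 m away along the wire.
sinθ₁ = 0.0815/√(0.0815²+0.114²) = 0.5816; sinθ₂ = 0.0815/√(0.0815²+0.114²) = 0.5816.
B = (4π×10⁻⁷ × 0.882) / (4π × 0.114) × (0.5816 + 0.5816) = 9.00×10⁻⁷ T.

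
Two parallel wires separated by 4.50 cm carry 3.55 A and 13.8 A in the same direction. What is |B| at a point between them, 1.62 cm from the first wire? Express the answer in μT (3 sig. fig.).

Each long wire gives B = μ₀I/(2πd). Distances are d₁ = 0.0162 m and d₂ = 0.0288 m.
B₁ = 4.38×10⁻⁵ T, B₂ = 9.58×10⁻⁵ T.
Between parallel currents the two contributions point in opposite directions, so they subtract. B = |B₁ − B₂| = |4.38×10⁻⁵ − 9.58×10⁻⁵| = 5.20×10⁻⁵ T.

B ≈ 52.0 μT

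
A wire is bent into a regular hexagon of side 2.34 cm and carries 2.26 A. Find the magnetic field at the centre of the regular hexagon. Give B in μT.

Each side is a finite straight segment at perpendicular distance d = a/(2 tan(π/6)) = 0.02026 m from the centre, with end-angles ±π/6.
One side contributes B₁ = (μ₀I/4πd)·2 sin(π/6) = 1.12×10⁻⁵ T.
All 6 sides add in the same direction: B = 6 × 1.12×10⁻⁵ = 6.69×10⁻⁵ T.

B ≈ 66.9 μT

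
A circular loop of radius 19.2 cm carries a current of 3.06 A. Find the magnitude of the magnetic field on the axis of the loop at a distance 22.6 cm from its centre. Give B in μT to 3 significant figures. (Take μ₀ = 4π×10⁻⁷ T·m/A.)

B ≈ 2.72 μT

On the axis of a circular loop, B = μ₀IR² / [2(R²+z²)^(3/2)].
R² + z² = (0.192)² + (0.226)² = 0.08794 m², and (R²+z²)^(3/2) = 2.61×10⁻² m³.
B = (4π×10⁻⁷ × 3.06 × 0.03686) / (2 × 2.61×10⁻²) = 2.72×10⁻⁶ T.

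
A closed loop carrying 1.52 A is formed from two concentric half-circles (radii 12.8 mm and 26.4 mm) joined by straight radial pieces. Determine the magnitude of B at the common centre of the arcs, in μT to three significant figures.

The radial connectors point toward the centre, so dl × r̂ = 0 and they contribute nothing.
Each semicircle gives μ₀I/(4R): inner arc 3.73×10⁻⁵ T, outer arc 1.81×10⁻⁵ T.
The two arcs carry current in opposite angular senses, so their fields oppose: B = |3.73×10⁻⁵ − 1.81×10⁻⁵| = 1.92×10⁻⁵ T.

B ≈ 19.2 μT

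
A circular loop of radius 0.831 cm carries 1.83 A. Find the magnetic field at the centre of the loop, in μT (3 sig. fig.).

At the centre of a circular loop the Biot–Savart law gives B = μ₀I/(2R).
B = (4π×10⁻⁷ × 1.83) / (2 × 0.00831) = 1.38×10⁻⁴ T.

B ≈ 138 μT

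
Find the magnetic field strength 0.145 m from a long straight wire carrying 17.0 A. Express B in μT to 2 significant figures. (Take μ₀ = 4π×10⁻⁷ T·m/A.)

For an infinitely long straight wire, B = μ₀I/(2πd).
B = (4π×10⁻⁷ × 17.0) / (2π × 0.145) = 2.34×10⁻⁵ T.

B ≈ 23 μT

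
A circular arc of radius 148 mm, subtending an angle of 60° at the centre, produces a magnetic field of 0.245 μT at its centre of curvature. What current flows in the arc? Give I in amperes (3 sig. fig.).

For a circular arc, B = μ₀Iφ/(4πR) with φ in radians; here φ = 1.047 rad.
So I = 4πRB/(μ₀φ) = 4π × 0.148 × 2.45×10⁻⁷ / (4π×10⁻⁷ × 1.047) = 0.346 A.

I ≈ 0.346 A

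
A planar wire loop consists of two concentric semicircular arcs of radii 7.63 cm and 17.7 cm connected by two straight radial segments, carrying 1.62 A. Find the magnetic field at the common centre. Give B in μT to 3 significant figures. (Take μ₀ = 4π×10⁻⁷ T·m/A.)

B ≈ 3.79 μT

The radial connectors point toward the centre, so dl × r̂ = 0 and they contribute nothing.
Each semicircle gives μ₀I/(4R): inner arc 6.67×10⁻⁶ T, outer arc 2.88×10⁻⁶ T.
The two arcs carry current in opposite angular senses, so their fields oppose: B = |6.67×10⁻⁶ − 2.88×10⁻⁶| = 3.79×10⁻⁶ T.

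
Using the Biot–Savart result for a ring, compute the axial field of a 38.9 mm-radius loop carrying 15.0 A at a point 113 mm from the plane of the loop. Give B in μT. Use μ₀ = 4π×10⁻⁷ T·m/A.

B ≈ 8.36 μT

On the axis of a circular loop, B = μ₀IR² / [2(R²+z²)^(3/2)].
R² + z² = (0.0389)² + (0.113)² = 0.01428 m², and (R²+z²)^(3/2) = 1.71×10⁻³ m³.
B = (4π×10⁻⁷ × 15.0 × 0.001513) / (2 × 1.71×10⁻³) = 8.36×10⁻⁶ T.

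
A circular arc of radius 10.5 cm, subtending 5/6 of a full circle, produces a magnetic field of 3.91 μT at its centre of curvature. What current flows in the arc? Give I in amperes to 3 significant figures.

For a circular arc, B = μ₀Iφ/(4πR) with φ in radians; here φ = 5.236 rad.
So I = 4πRB/(μ₀φ) = 4π × 0.105 × 3.91×10⁻⁶ / (4π×10⁻⁷ × 5.236) = 0.784 A.

I ≈ 0.784 A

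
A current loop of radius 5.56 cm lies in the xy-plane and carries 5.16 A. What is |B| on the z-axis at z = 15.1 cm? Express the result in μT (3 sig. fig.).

On the axis of a circular loop, B = μ₀IR² / [2(R²+z²)^(3/2)].
R² + z² = (0.0556)² + (0.151)² = 0.02589 m², and (R²+z²)^(3/2) = 4.17×10⁻³ m³.
B = (4π×10⁻⁷ × 5.16 × 0.003091) / (2 × 4.17×10⁻³) = 2.41×10⁻⁶ T.

B ≈ 2.41 μT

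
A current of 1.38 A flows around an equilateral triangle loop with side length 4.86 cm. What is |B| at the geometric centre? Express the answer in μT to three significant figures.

Each side is a finite straight segment at perpendicular distance d = a/(2 tan(π/3)) = 0.01403 m from the centre, with end-angles ±π/3.
One side contributes B₁ = (μ₀I/4πd)·2 sin(π/3) = 1.70×10⁻⁵ T.
All 3 sides add in the same direction: B = 3 × 1.70×10⁻⁵ = 5.11×10⁻⁵ T.

B ≈ 51.1 μT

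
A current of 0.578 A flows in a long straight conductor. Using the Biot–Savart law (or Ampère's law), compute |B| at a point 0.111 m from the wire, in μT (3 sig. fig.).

B ≈ 1.04 μT

For an infinitely long straight wire, B = μ₀I/(2πd).
B = (4π×10⁻⁷ × 0.578) / (2π × 0.111) = 1.04×10⁻⁶ T.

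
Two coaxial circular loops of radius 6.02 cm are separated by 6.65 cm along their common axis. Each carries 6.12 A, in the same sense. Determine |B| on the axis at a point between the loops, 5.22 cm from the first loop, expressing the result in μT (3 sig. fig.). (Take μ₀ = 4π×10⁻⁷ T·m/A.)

B ≈ 86.4 μT

Each loop contributes B = μ₀IR²/[2(R²+z²)^(3/2)] on the axis, with z measured from that loop.
Loop 1 (z = 0.0522 m): B₁ = 2.75×10⁻⁵ T. Loop 2 (z = 0.0143 m): B₂ = 5.88×10⁻⁵ T.
The fields add: B = B₁ + B₂ = 8.64×10⁻⁵ T.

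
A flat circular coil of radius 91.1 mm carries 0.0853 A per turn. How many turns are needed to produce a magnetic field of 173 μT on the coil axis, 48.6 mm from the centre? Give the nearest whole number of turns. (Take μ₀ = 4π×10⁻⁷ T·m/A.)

N = 428

For an N-turn coil, B = Nμ₀IR²/[2(R²+z²)^(3/2)]. A single turn gives B₁ = 4.04×10⁻⁷ T with R = 0.0911 m, z = 0.0486 m.
N = B/B₁ = 1.73×10⁻⁴ / 4.04×10⁻⁷ = 428.14.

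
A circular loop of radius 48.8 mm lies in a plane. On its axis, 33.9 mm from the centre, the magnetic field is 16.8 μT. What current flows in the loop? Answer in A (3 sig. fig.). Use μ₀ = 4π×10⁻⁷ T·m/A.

On the axis of a loop, B = μ₀IR²/[2(R²+z²)^(3/2)], so I = 2B(R²+z²)^(3/2)/(μ₀R²).
R² + z² = 0.002381 + 0.001149 = 0.003531 m²; raised to 3/2 gives 2.10×10⁻⁴ m³.
I = 2 × 1.68×10⁻⁵ × 2.10×10⁻⁴ / (1.26×10⁻⁶ × 0.002381) = 2.36 A.

I ≈ 2.36 A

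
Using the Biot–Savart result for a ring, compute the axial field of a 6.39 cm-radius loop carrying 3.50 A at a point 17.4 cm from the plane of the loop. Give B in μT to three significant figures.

B ≈ 1.41 μT

On the axis of a circular loop, B = μ₀IR² / [2(R²+z²)^(3/2)].
R² + z² = (0.0639)² + (0.174)² = 0.03436 m², and (R²+z²)^(3/2) = 6.37×10⁻³ m³.
B = (4π×10⁻⁷ × 3.50 × 0.004083) / (2 × 6.37×10⁻³) = 1.41×10⁻⁶ T.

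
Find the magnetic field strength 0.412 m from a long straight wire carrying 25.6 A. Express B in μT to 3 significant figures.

For an infinitely long straight wire, B = μ₀I/(2πd).
B = (4π×10⁻⁷ × 25.6) / (2π × 0.412) = 1.24×10⁻⁵ T.

B ≈ 12.4 μT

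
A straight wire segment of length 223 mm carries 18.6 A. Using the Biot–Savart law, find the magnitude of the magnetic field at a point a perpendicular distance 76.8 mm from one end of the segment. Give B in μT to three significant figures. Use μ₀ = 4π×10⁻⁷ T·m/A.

For a finite straight segment, B = (μ₀I/4πd)(sinθ₁ + sinθ₂), where θ₁, θ₂ are the angles from the perpendicular to each end.
The perpendicular foot is at one end, so the two end-offsets along the wire are 0 and L = 0.223 m.
sinθ₁ = 0/√(0²+0.0768²) = 0.0000; sinθ₂ = 0.223/√(0.223²+0.0768²) = 0.9455.
B = (4π×10⁻⁷ × 18.6) / (4π × 0.0768) × (0.0000 + 0.9455) = 2.29×10⁻⁵ T.

B ≈ 22.9 μT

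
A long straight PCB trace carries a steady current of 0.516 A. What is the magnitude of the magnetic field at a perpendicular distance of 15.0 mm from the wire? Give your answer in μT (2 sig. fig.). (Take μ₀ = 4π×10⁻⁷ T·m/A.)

For an infinitely long straight wire, B = μ₀I/(2πd).
B = (4π×10⁻⁷ × 0.516) / (2π × 0.015) = 6.88×10⁻⁶ T.

B ≈ 6.9 μT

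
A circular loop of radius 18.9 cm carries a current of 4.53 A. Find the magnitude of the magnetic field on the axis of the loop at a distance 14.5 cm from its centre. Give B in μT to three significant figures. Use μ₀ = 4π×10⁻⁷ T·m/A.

On the axis of a circular loop, B = μ₀IR² / [2(R²+z²)^(3/2)].
R² + z² = (0.189)² + (0.145)² = 0.05675 m², and (R²+z²)^(3/2) = 1.35×10⁻² m³.
B = (4π×10⁻⁷ × 4.53 × 0.03572) / (2 × 1.35×10⁻²) = 7.52×10⁻⁶ T.

B ≈ 7.52 μT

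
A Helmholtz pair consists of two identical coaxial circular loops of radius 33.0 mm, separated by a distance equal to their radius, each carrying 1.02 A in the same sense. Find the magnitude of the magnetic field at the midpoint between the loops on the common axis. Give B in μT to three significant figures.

B ≈ 27.8 μT

Each loop contributes B = μ₀IR²/[2(R²+z²)^(3/2)] on the axis, with z measured from that loop.
Loop 1 (z = 0.0165 m): B₁ = 1.39×10⁻⁵ T. Loop 2 (z = 0.0165 m): B₂ = 1.39×10⁻⁵ T.
The fields add: B = B₁ + B₂ = 2.78×10⁻⁵ T.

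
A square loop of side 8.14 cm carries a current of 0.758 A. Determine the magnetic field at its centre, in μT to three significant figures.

Each side is a finite straight segment at perpendicular distance d = a/(2 tan(π/4)) = 0.0407 m from the centre, with end-angles ±π/4.
One side contributes B₁ = (μ₀I/4πd)·2 sin(π/4) = 2.63×10⁻⁶ T.
All 4 sides add in the same direction: B = 4 × 2.63×10⁻⁶ = 1.05×10⁻⁵ T.

B ≈ 10.5 μT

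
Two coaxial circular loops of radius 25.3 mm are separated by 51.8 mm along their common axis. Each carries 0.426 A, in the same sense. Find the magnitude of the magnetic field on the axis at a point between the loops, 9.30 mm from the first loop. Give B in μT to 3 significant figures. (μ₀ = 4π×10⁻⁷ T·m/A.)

Each loop contributes B = μ₀IR²/[2(R²+z²)^(3/2)] on the axis, with z measured from that loop.
Loop 1 (z = 0.0093 m): B₁ = 8.75×10⁻⁶ T. Loop 2 (z = 0.0425 m): B₂ = 1.42×10⁻⁶ T.
The fields add: B = B₁ + B₂ = 1.02×10⁻⁵ T.

B ≈ 10.2 μT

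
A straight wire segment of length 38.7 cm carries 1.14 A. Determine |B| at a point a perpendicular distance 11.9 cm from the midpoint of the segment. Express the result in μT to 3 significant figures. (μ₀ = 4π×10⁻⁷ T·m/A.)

For a finite straight segment, B = (μ₀I/4πd)(sinθ₁ + sinθ₂), where θ₁, θ₂ are the angles from the perpendicular to each end.
The perpendicular from the point meets the wire at its midpoint, so each end is L/2 = 0.1935 m away along the wire.
sinθ₁ = 0.1935/√(0.1935²+0.119²) = 0.8518; sinθ₂ = 0.1935/√(0.1935²+0.119²) = 0.8518.
B = (4π×10⁻⁷ × 1.14) / (4π × 0.119) × (0.8518 + 0.8518) = 1.63×10⁻⁶ T.

B ≈ 1.63 μT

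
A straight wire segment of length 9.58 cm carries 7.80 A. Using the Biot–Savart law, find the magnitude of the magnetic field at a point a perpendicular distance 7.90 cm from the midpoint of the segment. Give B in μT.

For a finite straight segment, B = (μ₀I/4πd)(sinθ₁ + sinθ₂), where θ₁, θ₂ are the angles from the perpendicular to each end.
The perpendicular from the point meets the wire at its midpoint, so each end is L/2 = 0.0479 m away along the wire.
sinθ₁ = 0.0479/√(0.0479²+0.079²) = 0.5185; sinθ₂ = 0.0479/√(0.0479²+0.079²) = 0.5185.
B = (4π×10⁻⁷ × 7.80) / (4π × 0.079) × (0.5185 + 0.5185) = 1.02×10⁻⁵ T.

B ≈ 10.2 μT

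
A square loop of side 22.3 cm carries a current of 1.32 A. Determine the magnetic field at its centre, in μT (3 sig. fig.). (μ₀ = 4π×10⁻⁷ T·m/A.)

B ≈ 6.70 μT

Each side is a finite straight segment at perpendicular distance d = a/(2 tan(π/4)) = 0.1115 m from the centre, with end-angles ±π/4.
One side contributes B₁ = (μ₀I/4πd)·2 sin(π/4) = 1.67×10⁻⁶ T.
All 4 sides add in the same direction: B = 4 × 1.67×10⁻⁶ = 6.70×10⁻⁶ T.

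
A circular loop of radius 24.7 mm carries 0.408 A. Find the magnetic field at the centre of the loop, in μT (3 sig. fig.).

B ≈ 10.4 μT

At the centre of a circular loop the Biot–Savart law gives B = μ₀I/(2R).
B = (4π×10⁻⁷ × 0.408) / (2 × 0.0247) = 1.04×10⁻⁵ T.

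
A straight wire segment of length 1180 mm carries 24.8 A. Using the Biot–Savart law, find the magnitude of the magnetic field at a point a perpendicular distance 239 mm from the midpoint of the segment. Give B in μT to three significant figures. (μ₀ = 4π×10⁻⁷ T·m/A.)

For a finite straight segment, B = (μ₀I/4πd)(sinθ₁ + sinθ₂), where θ₁, θ₂ are the angles from the perpendicular to each end.
The perpendicular from the point meets the wire at its midpoint, so each end is L/2 = 0.59 m away along the wire.
sinθ₁ = 0.59/√(0.59²+0.239²) = 0.9268; sinθ₂ = 0.59/√(0.59²+0.239²) = 0.9268.
B = (4π×10⁻⁷ × 24.8) / (4π × 0.239) × (0.9268 + 0.9268) = 1.92×10⁻⁵ T.

B ≈ 19.2 μT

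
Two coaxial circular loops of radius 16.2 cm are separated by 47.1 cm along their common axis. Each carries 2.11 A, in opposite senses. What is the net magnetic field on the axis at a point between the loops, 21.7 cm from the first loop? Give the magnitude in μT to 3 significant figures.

Each loop contributes B = μ₀IR²/[2(R²+z²)^(3/2)] on the axis, with z measured from that loop.
Loop 1 (z = 0.217 m): B₁ = 1.75×10⁻⁶ T. Loop 2 (z = 0.254 m): B₂ = 1.27×10⁻⁶ T.
The fields oppose: B = |B₁ − B₂| = 4.80×10⁻⁷ T.

B ≈ 0.480 μT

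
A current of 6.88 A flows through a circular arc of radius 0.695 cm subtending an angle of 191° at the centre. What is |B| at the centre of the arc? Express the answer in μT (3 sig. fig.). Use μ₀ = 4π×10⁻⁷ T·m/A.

The Biot–Savart field of a circular arc at its centre is B = μ₀Iφ/(4πR), with φ = 3.334 rad.
B = (4π×10⁻⁷ × 6.88 × 3.334) / (4π × 0.00695) = 3.30×10⁻⁴ T.

B ≈ 330 μT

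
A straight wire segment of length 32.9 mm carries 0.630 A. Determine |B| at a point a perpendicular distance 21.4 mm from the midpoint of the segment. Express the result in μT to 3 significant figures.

B ≈ 3.59 μT

For a finite straight segment, B = (μ₀I/4πd)(sinθ₁ + sinθ₂), where θ₁, θ₂ are the angles from the perpendicular to each end.
The perpendicular from the point meets the wire at its midpoint, so each end is L/2 = 0.01645 m away along the wire.
sinθ₁ = 0.01645/√(0.01645²+0.0214²) = 0.6094; sinθ₂ = 0.01645/√(0.01645²+0.0214²) = 0.6094.
B = (4π×10⁻⁷ × 0.630) / (4π × 0.0214) × (0.6094 + 0.6094) = 3.59×10⁻⁶ T.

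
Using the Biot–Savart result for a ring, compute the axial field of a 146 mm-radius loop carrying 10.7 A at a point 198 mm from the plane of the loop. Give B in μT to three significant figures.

B ≈ 9.63 μT

On the axis of a circular loop, B = μ₀IR² / [2(R²+z²)^(3/2)].
R² + z² = (0.146)² + (0.198)² = 0.06052 m², and (R²+z²)^(3/2) = 1.49×10⁻² m³.
B = (4π×10⁻⁷ × 10.7 × 0.02132) / (2 × 1.49×10⁻²) = 9.63×10⁻⁶ T.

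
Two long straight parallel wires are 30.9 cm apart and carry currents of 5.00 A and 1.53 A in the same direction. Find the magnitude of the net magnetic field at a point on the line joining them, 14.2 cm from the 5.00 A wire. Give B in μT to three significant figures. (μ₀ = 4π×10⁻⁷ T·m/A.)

B ≈ 5.21 μT

Each long wire gives B = μ₀I/(2πd). Distances are d₁ = 0.142 m and d₂ = 0.167 m.
B₁ = 7.04×10⁻⁶ T, B₂ = 1.83×10⁻⁶ T.
Between parallel currents the two contributions point in opposite directions, so they subtract. B = |B₁ − B₂| = |7.04×10⁻⁶ − 1.83×10⁻⁶| = 5.21×10⁻⁶ T.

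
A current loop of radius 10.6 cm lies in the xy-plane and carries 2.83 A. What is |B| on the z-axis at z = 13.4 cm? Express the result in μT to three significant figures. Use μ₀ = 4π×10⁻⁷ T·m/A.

On the axis of a circular loop, B = μ₀IR² / [2(R²+z²)^(3/2)].
R² + z² = (0.106)² + (0.134)² = 0.02919 m², and (R²+z²)^(3/2) = 4.99×10⁻³ m³.
B = (4π×10⁻⁷ × 2.83 × 0.01124) / (2 × 4.99×10⁻³) = 4.01×10⁻⁶ T.

B ≈ 4.01 μT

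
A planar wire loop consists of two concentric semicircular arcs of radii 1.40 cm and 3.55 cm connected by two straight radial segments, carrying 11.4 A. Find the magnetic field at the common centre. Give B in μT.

B ≈ 155 μT

The radial connectors point toward the centre, so dl × r̂ = 0 and they contribute nothing.
Each semicircle gives μ₀I/(4R): inner arc 2.56×10⁻⁴ T, outer arc 1.01×10⁻⁴ T.
The two arcs carry current in opposite angular senses, so their fields oppose: B = |2.56×10⁻⁴ − 1.01×10⁻⁴| = 1.55×10⁻⁴ T.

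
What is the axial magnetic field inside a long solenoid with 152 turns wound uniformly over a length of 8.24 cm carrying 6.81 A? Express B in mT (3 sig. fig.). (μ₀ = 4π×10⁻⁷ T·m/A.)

B ≈ 15.8 mT

Inside a long solenoid, B = μ₀nI with n = 1845 turns/m.
B = 4π×10⁻⁷ × 1845 × 6.81 = 1.58×10⁻² T.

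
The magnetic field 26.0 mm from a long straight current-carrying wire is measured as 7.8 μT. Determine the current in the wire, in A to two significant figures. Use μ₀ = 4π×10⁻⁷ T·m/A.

For a long straight wire B = μ₀I/(2πd), so I = 2πdB/μ₀.
I = 2π × 0.026 × 7.80×10⁻⁶ / (4π×10⁻⁷) = 1.01 A.

I ≈ 1.0 A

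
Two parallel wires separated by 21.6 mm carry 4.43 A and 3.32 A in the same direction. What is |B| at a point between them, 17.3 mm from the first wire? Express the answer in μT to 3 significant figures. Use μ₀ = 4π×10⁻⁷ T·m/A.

B ≈ 103 μT

Each long wire gives B = μ₀I/(2πd). Distances are d₁ = 0.0173 m and d₂ = 0.0043 m.
B₁ = 5.12×10⁻⁵ T, B₂ = 1.54×10⁻⁴ T.
Between parallel currents the two contributions point in opposite directions, so they subtract. B = |B₁ − B₂| = |5.12×10⁻⁵ − 1.54×10⁻⁴| = 1.03×10⁻⁴ T.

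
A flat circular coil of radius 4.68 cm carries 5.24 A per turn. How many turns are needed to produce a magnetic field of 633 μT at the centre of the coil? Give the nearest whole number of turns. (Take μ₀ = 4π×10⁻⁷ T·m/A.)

For an N-turn coil, B = Nμ₀I/(2R). A single turn gives B₁ = 7.04×10⁻⁵ T with R = 0.0468 m.
N = B/B₁ = 6.33×10⁻⁴ / 7.04×10⁻⁵ = 9.00.

N = 9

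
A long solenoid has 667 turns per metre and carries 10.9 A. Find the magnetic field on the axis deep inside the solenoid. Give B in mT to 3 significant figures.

B ≈ 9.14 mT

Inside a long solenoid, B = μ₀nI with n = 667 turns/m.
B = 4π×10⁻⁷ × 667 × 10.9 = 9.14×10⁻³ T.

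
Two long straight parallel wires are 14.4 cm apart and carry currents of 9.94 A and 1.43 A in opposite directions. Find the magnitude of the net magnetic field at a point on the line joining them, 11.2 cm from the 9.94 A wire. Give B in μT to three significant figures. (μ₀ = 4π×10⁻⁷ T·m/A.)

B ≈ 26.7 μT

Each long wire gives B = μ₀I/(2πd). Distances are d₁ = 0.112 m and d₂ = 0.032 m.
B₁ = 1.78×10⁻⁵ T, B₂ = 8.94×10⁻⁶ T.
Between antiparallel currents both contributions point the same way, so they add. B = B₁ + B₂ = 1.78×10⁻⁵ + 8.94×10⁻⁶ = 2.67×10⁻⁵ T.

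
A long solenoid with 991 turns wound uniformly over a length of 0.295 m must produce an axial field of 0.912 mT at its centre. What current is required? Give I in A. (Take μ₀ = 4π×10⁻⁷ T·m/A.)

Inside a long solenoid B = μ₀nI with n = 3359 m⁻¹, so I = B/(μ₀n).
I = 9.12×10⁻⁴ / (4π×10⁻⁷ × 3359) = 0.216 A.

I ≈ 0.216 A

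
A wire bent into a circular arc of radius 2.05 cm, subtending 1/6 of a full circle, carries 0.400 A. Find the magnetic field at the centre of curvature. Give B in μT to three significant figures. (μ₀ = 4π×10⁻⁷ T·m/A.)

B ≈ 2.04 μT

The Biot–Savart field of a circular arc at its centre is B = μ₀Iφ/(4πR), with φ = 1.047 rad.
B = (4π×10⁻⁷ × 0.400 × 1.047) / (4π × 0.0205) = 2.04×10⁻⁶ T.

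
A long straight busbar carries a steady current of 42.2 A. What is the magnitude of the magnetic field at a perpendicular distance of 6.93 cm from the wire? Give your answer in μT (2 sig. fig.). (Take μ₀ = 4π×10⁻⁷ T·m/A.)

B ≈ 120 μT

For an infinitely long straight wire, B = μ₀I/(2πd).
B = (4π×10⁻⁷ × 42.2) / (2π × 0.0693) = 1.22×10⁻⁴ T.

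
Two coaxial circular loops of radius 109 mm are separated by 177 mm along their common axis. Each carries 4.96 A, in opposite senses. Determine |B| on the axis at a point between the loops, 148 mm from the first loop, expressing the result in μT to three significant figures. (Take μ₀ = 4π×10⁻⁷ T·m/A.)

Each loop contributes B = μ₀IR²/[2(R²+z²)^(3/2)] on the axis, with z measured from that loop.
Loop 1 (z = 0.148 m): B₁ = 5.96×10⁻⁶ T. Loop 2 (z = 0.029 m): B₂ = 2.58×10⁻⁵ T.
The fields oppose: B = |B₁ − B₂| = 1.98×10⁻⁵ T.

B ≈ 19.8 μT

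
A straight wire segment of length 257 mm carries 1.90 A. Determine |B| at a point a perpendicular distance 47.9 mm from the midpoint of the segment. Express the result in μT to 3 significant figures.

For a finite straight segment, B = (μ₀I/4πd)(sinθ₁ + sinθ₂), where θ₁, θ₂ are the angles from the perpendicular to each end.
The perpendicular from the point meets the wire at its midpoint, so each end is L/2 = 0.1285 m away along the wire.
sinθ₁ = 0.1285/√(0.1285²+0.0479²) = 0.9370; sinθ₂ = 0.1285/√(0.1285²+0.0479²) = 0.9370.
B = (4π×10⁻⁷ × 1.90) / (4π × 0.0479) × (0.9370 + 0.9370) = 7.43×10⁻⁶ T.

B ≈ 7.43 μT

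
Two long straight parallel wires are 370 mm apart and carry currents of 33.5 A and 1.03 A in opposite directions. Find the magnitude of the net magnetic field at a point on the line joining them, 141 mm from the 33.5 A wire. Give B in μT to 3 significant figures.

B ≈ 48.4 μT

Each long wire gives B = μ₀I/(2πd). Distances are d₁ = 0.141 m and d₂ = 0.229 m.
B₁ = 4.75×10⁻⁵ T, B₂ = 9.00×10⁻⁷ T.
Between antiparallel currents both contributions point the same way, so they add. B = B₁ + B₂ = 4.75×10⁻⁵ + 9.00×10⁻⁷ = 4.84×10⁻⁵ T.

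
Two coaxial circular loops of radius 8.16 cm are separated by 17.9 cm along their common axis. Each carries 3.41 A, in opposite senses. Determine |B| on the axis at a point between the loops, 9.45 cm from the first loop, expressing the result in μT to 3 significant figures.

Each loop contributes B = μ₀IR²/[2(R²+z²)^(3/2)] on the axis, with z measured from that loop.
Loop 1 (z = 0.0945 m): B₁ = 7.33×10⁻⁶ T. Loop 2 (z = 0.0845 m): B₂ = 8.80×10⁻⁶ T.
The fields oppose: B = |B₁ − B₂| = 1.47×10⁻⁶ T.

B ≈ 1.47 μT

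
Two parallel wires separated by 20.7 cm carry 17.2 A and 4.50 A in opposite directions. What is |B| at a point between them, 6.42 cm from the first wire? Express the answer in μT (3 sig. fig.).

B ≈ 59.9 μT

Each long wire gives B = μ₀I/(2πd). Distances are d₁ = 0.0642 m and d₂ = 0.1428 m.
B₁ = 5.36×10⁻⁵ T, B₂ = 6.30×10⁻⁶ T.
Between antiparallel currents both contributions point the same way, so they add. B = B₁ + B₂ = 5.36×10⁻⁵ + 6.30×10⁻⁶ = 5.99×10⁻⁵ T.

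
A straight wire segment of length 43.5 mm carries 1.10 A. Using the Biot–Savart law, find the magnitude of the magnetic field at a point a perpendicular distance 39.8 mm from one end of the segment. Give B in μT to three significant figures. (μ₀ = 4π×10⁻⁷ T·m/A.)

B ≈ 2.04 μT

For a finite straight segment, B = (μ₀I/4πd)(sinθ₁ + sinθ₂), where θ₁, θ₂ are the angles from the perpendicular to each end.
The perpendicular foot is at one end, so the two end-offsets along the wire are 0 and L = 0.0435 m.
sinθ₁ = 0/√(0²+0.0398²) = 0.0000; sinθ₂ = 0.0435/√(0.0435²+0.0398²) = 0.7378.
B = (4π×10⁻⁷ × 1.10) / (4π × 0.0398) × (0.0000 + 0.7378) = 2.04×10⁻⁶ T.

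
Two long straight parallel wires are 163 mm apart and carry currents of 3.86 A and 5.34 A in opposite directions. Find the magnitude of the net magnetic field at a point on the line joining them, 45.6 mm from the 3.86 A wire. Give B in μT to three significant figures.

B ≈ 26.0 μT

Each long wire gives B = μ₀I/(2πd). Distances are d₁ = 0.0456 m and d₂ = 0.1174 m.
B₁ = 1.69×10⁻⁵ T, B₂ = 9.10×10⁻⁶ T.
Between antiparallel currents both contributions point the same way, so they add. B = B₁ + B₂ = 1.69×10⁻⁵ + 9.10×10⁻⁶ = 2.60×10⁻⁵ T.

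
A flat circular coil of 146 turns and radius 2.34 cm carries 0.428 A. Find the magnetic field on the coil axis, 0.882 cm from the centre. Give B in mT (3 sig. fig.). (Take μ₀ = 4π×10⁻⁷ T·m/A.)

For an N-turn flat coil, B = Nμ₀IR²/[2(R²+z²)^(3/2)] with R = 0.0234 m, z = 0.00882 m.
B = 146 × 9.42×10⁻⁶ T = 1.37×10⁻³ T.

B ≈ 1.37 mT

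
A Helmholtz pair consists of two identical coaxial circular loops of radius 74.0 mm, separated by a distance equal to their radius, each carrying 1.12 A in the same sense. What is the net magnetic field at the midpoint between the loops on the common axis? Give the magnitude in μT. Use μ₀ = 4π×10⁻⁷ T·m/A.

B ≈ 13.6 μT

Each loop contributes B = μ₀IR²/[2(R²+z²)^(3/2)] on the axis, with z measured from that loop.
Loop 1 (z = 0.037 m): B₁ = 6.80×10⁻⁶ T. Loop 2 (z = 0.037 m): B₂ = 6.80×10⁻⁶ T.
The fields add: B = B₁ + B₂ = 1.36×10⁻⁵ T.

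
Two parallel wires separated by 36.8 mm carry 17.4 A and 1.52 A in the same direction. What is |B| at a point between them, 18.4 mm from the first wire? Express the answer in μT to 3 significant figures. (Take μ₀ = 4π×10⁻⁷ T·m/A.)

B ≈ 173 μT

Each long wire gives B = μ₀I/(2πd). Distances are d₁ = 0.0184 m and d₂ = 0.0184 m.
B₁ = 1.89×10⁻⁴ T, B₂ = 1.65×10⁻⁵ T.
Between parallel currents the two contributions point in opposite directions, so they subtract. B = |B₁ − B₂| = |1.89×10⁻⁴ − 1.65×10⁻⁵| = 1.73×10⁻⁴ T.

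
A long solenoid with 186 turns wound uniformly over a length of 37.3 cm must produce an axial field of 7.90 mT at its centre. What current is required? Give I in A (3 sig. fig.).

I ≈ 12.6 A

Inside a long solenoid B = μ₀nI with n = 498.7 m⁻¹, so I = B/(μ₀n).
I = 7.90×10⁻³ / (4π×10⁻⁷ × 498.7) = 12.6 A.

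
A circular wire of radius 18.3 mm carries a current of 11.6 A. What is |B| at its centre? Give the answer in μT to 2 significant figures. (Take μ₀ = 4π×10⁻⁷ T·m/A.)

B ≈ 400 μT

At the centre of a circular loop the Biot–Savart law gives B = μ₀I/(2R).
B = (4π×10⁻⁷ × 11.6) / (2 × 0.0183) = 3.98×10⁻⁴ T.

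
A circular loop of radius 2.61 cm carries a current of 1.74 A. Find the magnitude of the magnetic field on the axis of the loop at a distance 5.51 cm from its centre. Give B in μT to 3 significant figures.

On the axis of a circular loop, B = μ₀IR² / [2(R²+z²)^(3/2)].
R² + z² = (0.0261)² + (0.0551)² = 0.003717 m², and (R²+z²)^(3/2) = 2.27×10⁻⁴ m³.
B = (4π×10⁻⁷ × 1.74 × 0.0006812) / (2 × 2.27×10⁻⁴) = 3.29×10⁻⁶ T.

B ≈ 3.29 μT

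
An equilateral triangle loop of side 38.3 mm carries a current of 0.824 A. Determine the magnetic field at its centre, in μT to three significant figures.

B ≈ 38.7 μT

Each side is a finite straight segment at perpendicular distance d = a/(2 tan(π/3)) = 0.01106 m from the centre, with end-angles ±π/3.
One side contributes B₁ = (μ₀I/4πd)·2 sin(π/3) = 1.29×10⁻⁵ T.
All 3 sides add in the same direction: B = 3 × 1.29×10⁻⁵ = 3.87×10⁻⁵ T.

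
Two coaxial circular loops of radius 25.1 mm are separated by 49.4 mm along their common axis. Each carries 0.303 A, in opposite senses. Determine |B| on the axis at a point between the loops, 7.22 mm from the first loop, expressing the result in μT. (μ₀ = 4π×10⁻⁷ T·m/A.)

B ≈ 5.72 μT

Each loop contributes B = μ₀IR²/[2(R²+z²)^(3/2)] on the axis, with z measured from that loop.
Loop 1 (z = 0.00722 m): B₁ = 6.73×10⁻⁶ T. Loop 2 (z = 0.04218 m): B₂ = 1.01×10⁻⁶ T.
The fields oppose: B = |B₁ − B₂| = 5.72×10⁻⁶ T.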